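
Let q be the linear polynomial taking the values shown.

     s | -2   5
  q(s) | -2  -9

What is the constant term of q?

-4

Write q(s) = as + b. Substituting each data point gives a linear system:
  -2a + b = -2
  5a + b = -9
Solving the system yields a = -1, b = -4.
So q(s) = -s - 4.
The constant term is -4.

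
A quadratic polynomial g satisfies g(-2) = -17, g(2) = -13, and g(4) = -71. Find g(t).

g(t) = -5t^2 + t + 5

Write g(t) = at^2 + bt + c. Substituting each data point gives a linear system:
  4a - 2b + c = -17
  4a + 2b + c = -13
  16a + 4b + c = -71
Solving the system yields a = -5, b = 1, c = 5.
So g(t) = -5t² + t + 5.
Check: g(2) = -13. ✓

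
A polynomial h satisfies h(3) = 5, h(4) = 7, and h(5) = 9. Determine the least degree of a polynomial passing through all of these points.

Forward differences of the values at x = 3, 4, 5:
  h  : 5  7  9
  Δ  : 2  2
  Δ^2: 0
The first differences are constant (2) and nonzero, while all higher differences vanish, so the minimal degree is 1.

1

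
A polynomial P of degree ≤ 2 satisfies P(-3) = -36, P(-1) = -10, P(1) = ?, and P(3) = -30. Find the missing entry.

The 3 known points determine the degree-2 polynomial uniquely.
Write P(t) = at^2 + bt + c. Substituting each data point gives a linear system:
  9a - 3b + c = -36
  a - b + c = -10
  9a + 3b + c = -30
Solving the system yields a = -3, b = 1, c = -6.
So P(t) = -3t^2 + t - 6.
Then P(1) = -8.

-8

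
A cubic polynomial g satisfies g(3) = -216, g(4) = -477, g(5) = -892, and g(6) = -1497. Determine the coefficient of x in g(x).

Write g(x) = ax^3 + bx^2 + cx + d. Substituting each data point gives a linear system:
  27a + 9b + 3c + d = -216
  64a + 16b + 4c + d = -477
  125a + 25b + 5c + d = -892
  216a + 36b + 6c + d = -1497
Solving the system yields a = -6, b = -5, c = -4, d = 3.
So g(x) = -6x³ - 5x² - 4x + 3.
The coefficient of x is -4.

-4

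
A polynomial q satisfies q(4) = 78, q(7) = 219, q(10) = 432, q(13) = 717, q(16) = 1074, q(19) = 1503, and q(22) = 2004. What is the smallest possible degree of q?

2

Forward differences of the values at x = 4, 7, 10, 13, 16, 19, 22:
  q  : 78  219  432  717  1074  1503  2004
  Δ  : 141  213  285  357  429  501
  Δ^2: 72  72  72  72  72
  Δ^3: 0  0  0  0
  Δ^4: 0  0  0
  Δ^5: 0  0
  Δ^6: 0
The second differences are constant (72) and nonzero, while all higher differences vanish, so the minimal degree is 2.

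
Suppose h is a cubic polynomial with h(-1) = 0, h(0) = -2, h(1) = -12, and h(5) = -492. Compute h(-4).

138

Using the Lagrange interpolation formula with nodes -1, 0, 1, 5:
  L_0(s) = s(s - 1)(s - 5) / -12
  L_1(s) = (s + 1)(s - 1)(s - 5) / 5
  L_2(s) = (s + 1)s(s - 5) / -8
  L_3(s) = (s + 1)s(s - 1) / 120
Then h(s) = 0·L_0(s) - 2·L_1(s) - 12·L_2(s) - 492·L_3(s).
Expanding and collecting terms gives h(s) = -3s^3 - 4s^2 - 3s - 2.
Evaluating at s = -4: h(-4) = 138.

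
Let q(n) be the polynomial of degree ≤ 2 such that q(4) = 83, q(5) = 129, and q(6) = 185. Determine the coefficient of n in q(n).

1

Write q(n) = an^2 + bn + c. Substituting each data point gives a linear system:
  16a + 4b + c = 83
  25a + 5b + c = 129
  36a + 6b + c = 185
Solving the system yields a = 5, b = 1, c = -1.
So q(n) = 5n² + n - 1.
The coefficient of n is 1.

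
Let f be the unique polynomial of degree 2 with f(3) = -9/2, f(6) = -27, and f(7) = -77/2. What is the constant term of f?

0

Write f(n) = an^2 + bn + c. Substituting each data point gives a linear system:
  9a + 3b + c = -9/2
  36a + 6b + c = -27
  49a + 7b + c = -77/2
Solving the system yields a = -1, b = 3/2, c = 0.
So f(n) = -n² + (3/2)n.
The constant term is 0.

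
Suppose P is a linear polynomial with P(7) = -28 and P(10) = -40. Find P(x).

Write P(x) = ax + b. Substituting each data point gives a linear system:
  7a + b = -28
  10a + b = -40
Solving the system yields a = -4, b = 0.
So P(x) = -4x.
Check: P(10) = -40. ✓

P(x) = -4x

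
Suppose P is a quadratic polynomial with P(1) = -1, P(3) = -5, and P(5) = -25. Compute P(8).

Forward differences of the values at t = 1, 3, 5:
  P  : -1  -5  -25
  Δ  : -4  -20
  Δ^2: -16
The second differences are constant, confirming degree 2.
Interpolating (Newton forward form) and evaluating at t = 8 gives P(8) = -85.

-85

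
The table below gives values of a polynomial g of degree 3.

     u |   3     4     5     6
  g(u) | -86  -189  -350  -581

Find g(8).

Forward differences of the values at u = 3, 4, 5, 6:
  g  : -86  -189  -350  -581
  Δ  : -103  -161  -231
  Δ^2: -58  -70
  Δ^3: -12
The third differences are constant, confirming degree 3.
Interpolating (Newton forward form) and evaluating at u = 8 gives g(8) = -1301.

-1301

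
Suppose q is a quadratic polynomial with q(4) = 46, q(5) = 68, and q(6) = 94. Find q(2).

14

Forward differences of the values at n = 4, 5, 6:
  q  : 46  68  94
  Δ  : 22  26
  Δ^2: 4
The second differences are constant, confirming degree 2.
Interpolating (Newton forward form) and evaluating at n = 2 gives q(2) = 14.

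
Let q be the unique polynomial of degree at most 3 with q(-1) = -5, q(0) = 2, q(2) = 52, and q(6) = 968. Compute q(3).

143

Write q(u) = au^3 + bu^2 + cu + d. Substituting each data point gives a linear system:
  -a + b - c + d = -5
  d = 2
  8a + 4b + 2c + d = 52
  216a + 36b + 6c + d = 968
Solving the system yields a = 4, b = 2, c = 5, d = 2.
So q(u) = 4u^3 + 2u^2 + 5u + 2.
Then q(3) = 143.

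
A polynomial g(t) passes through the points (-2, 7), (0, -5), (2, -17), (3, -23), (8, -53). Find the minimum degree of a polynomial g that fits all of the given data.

Divided differences on the nodes -2, 0, 2, 3, 8:
  order 0: 7  -5  -17  -23  -53
  order 1: -6  -6  -6  -6
  order 2: 0  0  0
  order 3: 0  0
  order 4: 0
The order-1 divided differences are all -6 (nonzero) and every higher order vanishes, so the data lies on a polynomial of degree exactly 1.

1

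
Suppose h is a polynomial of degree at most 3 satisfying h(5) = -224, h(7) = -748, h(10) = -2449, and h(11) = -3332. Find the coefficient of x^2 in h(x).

5

Write h(x) = ax^3 + bx^2 + cx + d. Substituting each data point gives a linear system:
  125a + 25b + 5c + d = -224
  343a + 49b + 7c + d = -748
  1000a + 100b + 10c + d = -2449
  1331a + 121b + 11c + d = -3332
Solving the system yields a = -3, b = 5, c = 5, d = 1.
So h(x) = -3x^3 + 5x^2 + 5x + 1.
The coefficient of x^2 is 5.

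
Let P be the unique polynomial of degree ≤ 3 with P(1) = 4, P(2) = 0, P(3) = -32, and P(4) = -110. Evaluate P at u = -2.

Write P(u) = au^3 + bu^2 + cu + d. Substituting each data point gives a linear system:
  a + b + c + d = 4
  8a + 4b + 2c + d = 0
  27a + 9b + 3c + d = -32
  64a + 16b + 4c + d = -110
Solving the system yields a = -3, b = 4, c = 5, d = -2.
So P(u) = -3u^3 + 4u^2 + 5u - 2.
Then P(-2) = 28.

28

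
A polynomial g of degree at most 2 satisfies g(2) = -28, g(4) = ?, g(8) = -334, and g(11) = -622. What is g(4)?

The 3 known points determine the degree-2 polynomial uniquely.
Write g(x) = ax^2 + bx + c. Substituting each data point gives a linear system:
  4a + 2b + c = -28
  64a + 8b + c = -334
  121a + 11b + c = -622
Solving the system yields a = -5, b = -1, c = -6.
So g(x) = -5x^2 - x - 6.
Then g(4) = -90.

-90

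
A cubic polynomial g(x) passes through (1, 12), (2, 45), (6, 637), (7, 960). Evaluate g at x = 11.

Write g(x) = ax^3 + bx^2 + cx + d. Substituting each data point gives a linear system:
  a + b + c + d = 12
  8a + 4b + 2c + d = 45
  216a + 36b + 6c + d = 637
  343a + 49b + 7c + d = 960
Solving the system yields a = 2, b = 5, c = 4, d = 1.
So g(x) = 2x^3 + 5x^2 + 4x + 1.
Then g(11) = 3312.

3312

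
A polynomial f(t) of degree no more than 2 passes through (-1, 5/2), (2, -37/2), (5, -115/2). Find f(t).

Write f(t) = at^2 + bt + c. Substituting each data point gives a linear system:
  a - b + c = 5/2
  4a + 2b + c = -37/2
  25a + 5b + c = -115/2
Solving the system yields a = -1, b = -6, c = -5/2.
So f(t) = -t^2 - 6t - 5/2.
Check: f(-1) = 5/2. ✓

f(t) = -t^2 - 6t - 5/2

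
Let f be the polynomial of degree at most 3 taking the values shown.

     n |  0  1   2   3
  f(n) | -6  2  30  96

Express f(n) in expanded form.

Using the Lagrange interpolation formula with nodes 0, 1, 2, 3:
  L_0(n) = (n - 1)(n - 2)(n - 3) / -6
  L_1(n) = n(n - 2)(n - 3) / 2
  L_2(n) = n(n - 1)(n - 3) / -2
  L_3(n) = n(n - 1)(n - 2) / 6
Then f(n) = -6·L_0(n) + 2·L_1(n) + 30·L_2(n) + 96·L_3(n).
Expanding and collecting terms gives f(n) = 3n³ + n² + 4n - 6.
Check: f(1) = 2. ✓

f(n) = 3n^3 + n^2 + 4n - 6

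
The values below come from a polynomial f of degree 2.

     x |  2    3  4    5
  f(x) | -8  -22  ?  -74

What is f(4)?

The 3 known points determine the degree-2 polynomial uniquely.
Write f(x) = ax^2 + bx + c. Substituting each data point gives a linear system:
  4a + 2b + c = -8
  9a + 3b + c = -22
  25a + 5b + c = -74
Solving the system yields a = -4, b = 6, c = -4.
So f(x) = -4x^2 + 6x - 4.
Then f(4) = -44.

-44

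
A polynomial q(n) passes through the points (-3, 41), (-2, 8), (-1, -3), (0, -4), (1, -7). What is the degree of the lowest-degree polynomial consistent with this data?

Forward differences of the values at n = -3, -2, -1, 0, 1:
  q  : 41  8  -3  -4  -7
  Δ  : -33  -11  -1  -3
  Δ^2: 22  10  -2
  Δ^3: -12  -12
  Δ^4: 0
The third differences are constant (-12) and nonzero, while all higher differences vanish, so the minimal degree is 3.

3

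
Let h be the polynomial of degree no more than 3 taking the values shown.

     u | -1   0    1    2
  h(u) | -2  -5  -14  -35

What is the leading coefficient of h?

Write h(u) = au^3 + bu^2 + cu + d. Substituting each data point gives a linear system:
  -a + b - c + d = -2
  d = -5
  a + b + c + d = -14
  8a + 4b + 2c + d = -35
Solving the system yields a = -1, b = -3, c = -5, d = -5.
So h(u) = -u^3 - 3u^2 - 5u - 5.
The leading coefficient is -1.

-1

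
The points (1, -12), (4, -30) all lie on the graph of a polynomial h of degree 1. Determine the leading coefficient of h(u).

Write h(u) = au + b. Substituting each data point gives a linear system:
  a + b = -12
  4a + b = -30
Solving the system yields a = -6, b = -6.
So h(u) = -6u - 6.
The leading coefficient is -6.

-6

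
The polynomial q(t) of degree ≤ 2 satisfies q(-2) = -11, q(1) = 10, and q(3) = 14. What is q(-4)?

Write q(t) = at^2 + bt + c. Substituting each data point gives a linear system:
  4a - 2b + c = -11
  a + b + c = 10
  9a + 3b + c = 14
Solving the system yields a = -1, b = 6, c = 5.
So q(t) = -t² + 6t + 5.
Then q(-4) = -35.

-35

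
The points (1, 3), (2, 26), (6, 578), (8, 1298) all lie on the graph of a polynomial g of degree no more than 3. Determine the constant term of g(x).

Write g(x) = ax^3 + bx^2 + cx + d. Substituting each data point gives a linear system:
  a + b + c + d = 3
  8a + 4b + 2c + d = 26
  216a + 36b + 6c + d = 578
  512a + 64b + 8c + d = 1298
Solving the system yields a = 2, b = 5, c = -6, d = 2.
So g(x) = 2x^3 + 5x^2 - 6x + 2.
The constant term is 2.

2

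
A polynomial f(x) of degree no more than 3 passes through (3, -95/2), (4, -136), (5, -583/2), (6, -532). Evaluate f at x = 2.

-8

Forward differences of the values at x = 3, 4, 5, 6:
  f  : -95/2  -136  -583/2  -532
  Δ  : -177/2  -311/2  -481/2
  Δ^2: -67  -85
  Δ^3: -18
The third differences are constant, confirming degree 3.
Interpolating (Newton forward form) and evaluating at x = 2 gives f(2) = -8.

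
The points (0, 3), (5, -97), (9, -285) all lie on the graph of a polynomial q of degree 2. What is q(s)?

Write q(s) = as^2 + bs + c. Substituting each data point gives a linear system:
  c = 3
  25a + 5b + c = -97
  81a + 9b + c = -285
Solving the system yields a = -3, b = -5, c = 3.
So q(s) = -3s^2 - 5s + 3.
Check: q(9) = -285. ✓

q(s) = -3s^2 - 5s + 3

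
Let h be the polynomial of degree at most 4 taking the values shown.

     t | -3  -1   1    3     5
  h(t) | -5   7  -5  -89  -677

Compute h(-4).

Forward differences of the values at t = -3, -1, 1, 3, 5:
  h  : -5  7  -5  -89  -677
  Δ  : 12  -12  -84  -588
  Δ^2: -24  -72  -504
  Δ^3: -48  -432
  Δ^4: -384
The fourth differences are constant, confirming degree 4.
Interpolating (Newton forward form) and evaluating at t = -4 gives h(-4) = -110.

-110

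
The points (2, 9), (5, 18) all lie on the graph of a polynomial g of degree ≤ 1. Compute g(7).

Write g(n) = an + b. Substituting each data point gives a linear system:
  2a + b = 9
  5a + b = 18
Solving the system yields a = 3, b = 3.
So g(n) = 3n + 3.
Then g(7) = 24.

24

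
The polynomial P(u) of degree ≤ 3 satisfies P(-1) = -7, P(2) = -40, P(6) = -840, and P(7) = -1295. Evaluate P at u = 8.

-1888

Using the Lagrange interpolation formula with nodes -1, 2, 6, 7:
  L_0(u) = (u - 2)(u - 6)(u - 7) / -168
  L_1(u) = (u + 1)(u - 6)(u - 7) / 60
  L_2(u) = (u + 1)(u - 2)(u - 7) / -28
  L_3(u) = (u + 1)(u - 2)(u - 6) / 40
Then P(u) = -7·L_0(u) - 40·L_1(u) - 840·L_2(u) - 1295·L_3(u).
Expanding and collecting terms gives P(u) = -3u^3 - 6u^2 + 4u.
Evaluating at u = 8: P(8) = -1888.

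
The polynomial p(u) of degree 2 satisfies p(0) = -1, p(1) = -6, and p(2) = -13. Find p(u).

Write p(u) = au^2 + bu + c. Substituting each data point gives a linear system:
  c = -1
  a + b + c = -6
  4a + 2b + c = -13
Solving the system yields a = -1, b = -4, c = -1.
So p(u) = -u^2 - 4u - 1.
Check: p(2) = -13. ✓

p(u) = -u^2 - 4u - 1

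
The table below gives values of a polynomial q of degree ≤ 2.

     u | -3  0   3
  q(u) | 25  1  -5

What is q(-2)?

Write q(u) = au^2 + bu + c. Substituting each data point gives a linear system:
  9a - 3b + c = 25
  c = 1
  9a + 3b + c = -5
Solving the system yields a = 1, b = -5, c = 1.
So q(u) = u^2 - 5u + 1.
Then q(-2) = 15.

15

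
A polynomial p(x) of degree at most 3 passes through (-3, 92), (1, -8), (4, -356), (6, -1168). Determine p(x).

Using the Lagrange interpolation formula with nodes -3, 1, 4, 6:
  L_0(x) = (x - 1)(x - 4)(x - 6) / -252
  L_1(x) = (x + 3)(x - 4)(x - 6) / 60
  L_2(x) = (x + 3)(x - 1)(x - 6) / -42
  L_3(x) = (x + 3)(x - 1)(x - 4) / 90
Then p(x) = 92·L_0(x) - 8·L_1(x) - 356·L_2(x) - 1168·L_3(x).
Expanding and collecting terms gives p(x) = -5x³ - 3x² + 4x - 4.
Check: p(6) = -1168. ✓

p(x) = -5x^3 - 3x^2 + 4x - 4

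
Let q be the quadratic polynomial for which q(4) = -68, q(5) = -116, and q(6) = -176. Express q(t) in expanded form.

q(t) = -6t^2 + 6t + 4

Using the Lagrange interpolation formula with nodes 4, 5, 6:
  L_0(t) = (t - 5)(t - 6) / 2
  L_1(t) = (t - 4)(t - 6) / -1
  L_2(t) = (t - 4)(t - 5) / 2
Then q(t) = -68·L_0(t) - 116·L_1(t) - 176·L_2(t).
Expanding and collecting terms gives q(t) = -6t^2 + 6t + 4.
Check: q(4) = -68. ✓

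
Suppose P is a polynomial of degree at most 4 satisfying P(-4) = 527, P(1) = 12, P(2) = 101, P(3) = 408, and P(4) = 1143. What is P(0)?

3

Write P(s) = as^4 + bs^3 + cs^2 + ds + e. Substituting each data point gives a linear system:
  256a - 64b + 16c - 4d + e = 527
  a + b + c + d + e = 12
  16a + 8b + 4c + 2d + e = 101
  81a + 27b + 9c + 3d + e = 408
  256a + 64b + 16c + 4d + e = 1143
Solving the system yields a = 3, b = 5, c = 4, d = -3, e = 3.
So P(s) = 3s⁴ + 5s³ + 4s² - 3s + 3.
Then P(0) = 3.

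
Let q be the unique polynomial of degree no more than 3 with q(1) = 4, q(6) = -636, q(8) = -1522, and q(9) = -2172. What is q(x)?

q(x) = -3x^3 + x + 6

Using the Lagrange interpolation formula with nodes 1, 6, 8, 9:
  L_0(x) = (x - 6)(x - 8)(x - 9) / -280
  L_1(x) = (x - 1)(x - 8)(x - 9) / 30
  L_2(x) = (x - 1)(x - 6)(x - 9) / -14
  L_3(x) = (x - 1)(x - 6)(x - 8) / 24
Then q(x) = 4·L_0(x) - 636·L_1(x) - 1522·L_2(x) - 2172·L_3(x).
Expanding and collecting terms gives q(x) = -3x^3 + x + 6.
Check: q(6) = -636. ✓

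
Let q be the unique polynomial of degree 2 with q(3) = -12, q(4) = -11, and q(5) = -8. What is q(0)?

-3

Forward differences of the values at s = 3, 4, 5:
  q  : -12  -11  -8
  Δ  : 1  3
  Δ^2: 2
The second differences are constant, confirming degree 2.
Interpolating (Newton forward form) and evaluating at s = 0 gives q(0) = -3.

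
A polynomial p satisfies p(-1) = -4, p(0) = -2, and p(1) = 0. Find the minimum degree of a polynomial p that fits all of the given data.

Forward differences of the values at u = -1, 0, 1:
  p  : -4  -2  0
  Δ  : 2  2
  Δ^2: 0
The first differences are constant (2) and nonzero, while all higher differences vanish, so the minimal degree is 1.

1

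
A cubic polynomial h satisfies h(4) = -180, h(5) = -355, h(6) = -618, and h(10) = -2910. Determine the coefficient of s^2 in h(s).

1

Write h(s) = as^3 + bs^2 + cs + d. Substituting each data point gives a linear system:
  64a + 16b + 4c + d = -180
  125a + 25b + 5c + d = -355
  216a + 36b + 6c + d = -618
  1000a + 100b + 10c + d = -2910
Solving the system yields a = -3, b = 1, c = -1, d = 0.
So h(s) = -3s^3 + s^2 - s.
The coefficient of s^2 is 1.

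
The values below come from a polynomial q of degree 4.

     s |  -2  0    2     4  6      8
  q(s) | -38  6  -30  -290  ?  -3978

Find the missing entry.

-1302

On equispaced nodes a degree-4 polynomial has vanishing fifth forward difference, so
  - q(-2) + 5·q(0) - 10·q(2) + 10·q(4) - 5·q(6) + q(8) = 0.
Substituting the known values and solving for q(6):
  -5·q(6) = 6510
  q(6) = -1302.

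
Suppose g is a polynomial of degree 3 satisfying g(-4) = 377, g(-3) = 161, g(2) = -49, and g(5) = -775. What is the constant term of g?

5

Write g(x) = ax^3 + bx^2 + cx + d. Substituting each data point gives a linear system:
  -64a + 16b - 4c + d = 377
  -27a + 9b - 3c + d = 161
  8a + 4b + 2c + d = -49
  125a + 25b + 5c + d = -775
Solving the system yields a = -6, b = -1, c = -1, d = 5.
So g(x) = -6x^3 - x^2 - x + 5.
The constant term is 5.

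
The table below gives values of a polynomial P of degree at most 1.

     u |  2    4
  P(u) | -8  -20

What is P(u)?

Write P(u) = au + b. Substituting each data point gives a linear system:
  2a + b = -8
  4a + b = -20
Solving the system yields a = -6, b = 4.
So P(u) = -6u + 4.
Check: P(2) = -8. ✓

P(u) = -6u + 4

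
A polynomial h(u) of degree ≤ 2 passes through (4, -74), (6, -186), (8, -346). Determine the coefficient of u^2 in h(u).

Write h(u) = au^2 + bu + c. Substituting each data point gives a linear system:
  16a + 4b + c = -74
  36a + 6b + c = -186
  64a + 8b + c = -346
Solving the system yields a = -6, b = 4, c = 6.
So h(u) = -6u^2 + 4u + 6.
The leading coefficient is -6.

-6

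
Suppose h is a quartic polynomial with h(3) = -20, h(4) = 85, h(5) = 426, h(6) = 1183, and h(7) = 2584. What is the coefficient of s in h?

5

Write h(s) = as^4 + bs^3 + cs^2 + ds + e. Substituting each data point gives a linear system:
  81a + 27b + 9c + 3d + e = -20
  256a + 64b + 16c + 4d + e = 85
  625a + 125b + 25c + 5d + e = 426
  1296a + 216b + 36c + 6d + e = 1183
  2401a + 343b + 49c + 7d + e = 2584
Solving the system yields a = 2, b = -6, c = -4, d = 5, e = 1.
So h(s) = 2s^4 - 6s^3 - 4s^2 + 5s + 1.
The coefficient of s is 5.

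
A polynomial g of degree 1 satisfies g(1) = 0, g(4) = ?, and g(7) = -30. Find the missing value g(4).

On equispaced nodes a degree-1 polynomial has vanishing second forward difference, so
  g(1) - 2·g(4) + g(7) = 0.
Substituting the known values and solving for g(4):
  -2·g(4) = 30
  g(4) = -15.

-15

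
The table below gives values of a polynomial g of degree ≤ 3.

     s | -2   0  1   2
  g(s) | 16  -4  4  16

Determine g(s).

g(s) = -s^3 + 5s^2 + 4s - 4

Write g(s) = as^3 + bs^2 + cs + d. Substituting each data point gives a linear system:
  -8a + 4b - 2c + d = 16
  d = -4
  a + b + c + d = 4
  8a + 4b + 2c + d = 16
Solving the system yields a = -1, b = 5, c = 4, d = -4.
So g(s) = -s^3 + 5s^2 + 4s - 4.
Check: g(2) = 16. ✓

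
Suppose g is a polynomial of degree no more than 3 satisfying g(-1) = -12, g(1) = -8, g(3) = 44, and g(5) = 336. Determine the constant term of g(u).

-4

Write g(u) = au^3 + bu^2 + cu + d. Substituting each data point gives a linear system:
  -a + b - c + d = -12
  a + b + c + d = -8
  27a + 9b + 3c + d = 44
  125a + 25b + 5c + d = 336
Solving the system yields a = 4, b = -6, c = -2, d = -4.
So g(u) = 4u^3 - 6u^2 - 2u - 4.
The constant term is -4.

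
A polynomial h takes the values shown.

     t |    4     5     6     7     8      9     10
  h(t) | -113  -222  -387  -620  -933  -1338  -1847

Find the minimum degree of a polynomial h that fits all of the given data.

Forward differences of the values at t = 4, 5, 6, 7, 8, 9, 10:
  h  : -113  -222  -387  -620  -933  -1338  -1847
  Δ  : -109  -165  -233  -313  -405  -509
  Δ^2: -56  -68  -80  -92  -104
  Δ^3: -12  -12  -12  -12
  Δ^4: 0  0  0
  Δ^5: 0  0
  Δ^6: 0
The third differences are constant (-12) and nonzero, while all higher differences vanish, so the minimal degree is 3.

3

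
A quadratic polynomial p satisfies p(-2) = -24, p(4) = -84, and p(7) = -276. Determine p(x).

p(x) = -6x^2 + 2x + 4

Using the Lagrange interpolation formula with nodes -2, 4, 7:
  L_0(x) = (x - 4)(x - 7) / 54
  L_1(x) = (x + 2)(x - 7) / -18
  L_2(x) = (x + 2)(x - 4) / 27
Then p(x) = -24·L_0(x) - 84·L_1(x) - 276·L_2(x).
Expanding and collecting terms gives p(x) = -6x² + 2x + 4.
Check: p(7) = -276. ✓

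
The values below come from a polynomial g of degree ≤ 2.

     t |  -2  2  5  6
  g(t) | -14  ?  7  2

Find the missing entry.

The 3 known points determine the degree-2 polynomial uniquely.
Write g(t) = at^2 + bt + c. Substituting each data point gives a linear system:
  4a - 2b + c = -14
  25a + 5b + c = 7
  36a + 6b + c = 2
Solving the system yields a = -1, b = 6, c = 2.
So g(t) = -t^2 + 6t + 2.
Then g(2) = 10.

10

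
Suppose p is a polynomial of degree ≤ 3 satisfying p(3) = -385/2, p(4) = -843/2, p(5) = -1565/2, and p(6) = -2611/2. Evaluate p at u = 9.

Write p(u) = au^3 + bu^2 + cu + d. Substituting each data point gives a linear system:
  27a + 9b + 3c + d = -385/2
  64a + 16b + 4c + d = -843/2
  125a + 25b + 5c + d = -1565/2
  216a + 36b + 6c + d = -2611/2
Solving the system yields a = -5, b = -6, c = -2, d = 5/2.
So p(u) = -5u^3 - 6u^2 - 2u + 5/2.
Then p(9) = -8293/2.

-8293/2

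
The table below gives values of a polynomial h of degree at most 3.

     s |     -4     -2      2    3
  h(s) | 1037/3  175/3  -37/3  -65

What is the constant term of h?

Write h(s) = as^3 + bs^2 + cs + d. Substituting each data point gives a linear system:
  -64a + 16b - 4c + d = 1037/3
  -8a + 4b - 2c + d = 175/3
  8a + 4b + 2c + d = -37/3
  27a + 9b + 3c + d = -65
Solving the system yields a = -4, b = 5, c = -5/3, d = 3.
So h(s) = -4s^3 + 5s^2 - (5/3)s + 3.
The constant term is 3.

3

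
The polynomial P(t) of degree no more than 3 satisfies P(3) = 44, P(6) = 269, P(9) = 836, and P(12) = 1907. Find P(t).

Write P(t) = at^3 + bt^2 + ct + d. Substituting each data point gives a linear system:
  27a + 9b + 3c + d = 44
  216a + 36b + 6c + d = 269
  729a + 81b + 9c + d = 836
  1728a + 144b + 12c + d = 1907
Solving the system yields a = 1, b = 1, c = 3, d = -1.
So P(t) = t^3 + t^2 + 3t - 1.
Check: P(3) = 44. ✓

P(t) = t^3 + t^2 + 3t - 1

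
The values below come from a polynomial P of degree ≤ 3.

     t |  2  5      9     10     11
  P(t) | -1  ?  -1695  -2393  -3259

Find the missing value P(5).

The 4 known points determine the degree-3 polynomial uniquely.
Write P(t) = at^3 + bt^2 + ct + d. Substituting each data point gives a linear system:
  8a + 4b + 2c + d = -1
  729a + 81b + 9c + d = -1695
  1000a + 100b + 10c + d = -2393
  1331a + 121b + 11c + d = -3259
Solving the system yields a = -3, b = 6, c = 1, d = -3.
So P(t) = -3t^3 + 6t^2 + t - 3.
Then P(5) = -223.

-223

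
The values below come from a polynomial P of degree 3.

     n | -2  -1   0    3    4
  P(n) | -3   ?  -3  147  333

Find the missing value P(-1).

3

The 4 known points determine the degree-3 polynomial uniquely.
Write P(n) = an^3 + bn^2 + cn + d. Substituting each data point gives a linear system:
  -8a + 4b - 2c + d = -3
  d = -3
  27a + 9b + 3c + d = 147
  64a + 16b + 4c + d = 333
Solving the system yields a = 4, b = 6, c = -4, d = -3.
So P(n) = 4n^3 + 6n^2 - 4n - 3.
Then P(-1) = 3.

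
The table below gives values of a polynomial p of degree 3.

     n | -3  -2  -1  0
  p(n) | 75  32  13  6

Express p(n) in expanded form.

p(n) = -2n^3 - 5n + 6

Using the Lagrange interpolation formula with nodes -3, -2, -1, 0:
  L_0(n) = (n + 2)(n + 1)n / -6
  L_1(n) = (n + 3)(n + 1)n / 2
  L_2(n) = (n + 3)(n + 2)n / -2
  L_3(n) = (n + 3)(n + 2)(n + 1) / 6
Then p(n) = 75·L_0(n) + 32·L_1(n) + 13·L_2(n) + 6·L_3(n).
Expanding and collecting terms gives p(n) = -2n^3 - 5n + 6.
Check: p(0) = 6. ✓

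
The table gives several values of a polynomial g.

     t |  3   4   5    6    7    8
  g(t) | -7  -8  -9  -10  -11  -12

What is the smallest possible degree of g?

1

Forward differences of the values at t = 3, 4, 5, 6, 7, 8:
  g  : -7  -8  -9  -10  -11  -12
  Δ  : -1  -1  -1  -1  -1
  Δ^2: 0  0  0  0
  Δ^3: 0  0  0
  Δ^4: 0  0
  Δ^5: 0
The first differences are constant (-1) and nonzero, while all higher differences vanish, so the minimal degree is 1.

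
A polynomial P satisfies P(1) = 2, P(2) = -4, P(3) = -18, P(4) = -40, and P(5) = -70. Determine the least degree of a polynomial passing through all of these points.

2

Forward differences of the values at u = 1, 2, 3, 4, 5:
  P  : 2  -4  -18  -40  -70
  Δ  : -6  -14  -22  -30
  Δ^2: -8  -8  -8
  Δ^3: 0  0
  Δ^4: 0
The second differences are constant (-8) and nonzero, while all higher differences vanish, so the minimal degree is 2.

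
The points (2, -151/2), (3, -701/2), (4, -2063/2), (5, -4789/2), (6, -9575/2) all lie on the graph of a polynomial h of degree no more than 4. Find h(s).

Write h(s) = as^4 + bs^3 + cs^2 + ds + e. Substituting each data point gives a linear system:
  16a + 8b + 4c + 2d + e = -151/2
  81a + 27b + 9c + 3d + e = -701/2
  256a + 64b + 16c + 4d + e = -2063/2
  625a + 125b + 25c + 5d + e = -4789/2
  1296a + 216b + 36c + 6d + e = -9575/2
Solving the system yields a = -3, b = -4, c = -2, d = 6, e = 1/2.
So h(s) = -3s^4 - 4s^3 - 2s^2 + 6s + 1/2.
Check: h(5) = -4789/2. ✓

h(s) = -3s^4 - 4s^3 - 2s^2 + 6s + 1/2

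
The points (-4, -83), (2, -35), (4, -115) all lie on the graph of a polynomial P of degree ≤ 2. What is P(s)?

Write P(s) = as^2 + bs + c. Substituting each data point gives a linear system:
  16a - 4b + c = -83
  4a + 2b + c = -35
  16a + 4b + c = -115
Solving the system yields a = -6, b = -4, c = -3.
So P(s) = -6s² - 4s - 3.
Check: P(-4) = -83. ✓

P(s) = -6s^2 - 4s - 3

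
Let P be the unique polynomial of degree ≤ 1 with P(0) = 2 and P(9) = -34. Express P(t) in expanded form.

P(t) = -4t + 2

Using the Lagrange interpolation formula with nodes 0, 9:
  L_0(t) = (t - 9) / -9
  L_1(t) = t / 9
Then P(t) = 2·L_0(t) - 34·L_1(t).
Expanding and collecting terms gives P(t) = -4t + 2.
Check: P(0) = 2. ✓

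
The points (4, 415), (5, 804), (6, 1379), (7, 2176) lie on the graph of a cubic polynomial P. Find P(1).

Using the Lagrange interpolation formula with nodes 4, 5, 6, 7:
  L_0(s) = (s - 5)(s - 6)(s - 7) / -6
  L_1(s) = (s - 4)(s - 6)(s - 7) / 2
  L_2(s) = (s - 4)(s - 5)(s - 7) / -2
  L_3(s) = (s - 4)(s - 5)(s - 6) / 6
Then P(s) = 415·L_0(s) + 804·L_1(s) + 1379·L_2(s) + 2176·L_3(s).
Expanding and collecting terms gives P(s) = 6s³ + 3s² - 4s - 1.
Evaluating at s = 1: P(1) = 4.

4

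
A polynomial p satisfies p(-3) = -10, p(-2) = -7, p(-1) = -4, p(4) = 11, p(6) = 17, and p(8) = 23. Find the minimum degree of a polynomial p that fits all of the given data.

1

Divided differences on the nodes -3, -2, -1, 4, 6, 8:
  order 0: -10  -7  -4  11  17  23
  order 1: 3  3  3  3  3
  order 2: 0  0  0  0
  order 3: 0  0  0
  order 4: 0  0
  order 5: 0
The order-1 divided differences are all 3 (nonzero) and every higher order vanishes, so the data lies on a polynomial of degree exactly 1.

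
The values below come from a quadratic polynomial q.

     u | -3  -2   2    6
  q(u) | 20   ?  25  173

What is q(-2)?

5

The 3 known points determine the degree-2 polynomial uniquely.
Write q(u) = au^2 + bu + c. Substituting each data point gives a linear system:
  9a - 3b + c = 20
  4a + 2b + c = 25
  36a + 6b + c = 173
Solving the system yields a = 4, b = 5, c = -1.
So q(u) = 4u^2 + 5u - 1.
Then q(-2) = 5.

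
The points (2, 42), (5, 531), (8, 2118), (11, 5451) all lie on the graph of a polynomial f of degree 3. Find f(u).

Write f(u) = au^3 + bu^2 + cu + d. Substituting each data point gives a linear system:
  8a + 4b + 2c + d = 42
  125a + 25b + 5c + d = 531
  512a + 64b + 8c + d = 2118
  1331a + 121b + 11c + d = 5451
Solving the system yields a = 4, b = 1, c = 0, d = 6.
So f(u) = 4u^3 + u^2 + 6.
Check: f(2) = 42. ✓

f(u) = 4u^3 + u^2 + 6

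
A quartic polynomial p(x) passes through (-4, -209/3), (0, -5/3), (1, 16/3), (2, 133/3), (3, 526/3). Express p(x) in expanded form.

Write p(x) = ax^4 + bx^3 + cx^2 + dx + e. Substituting each data point gives a linear system:
  256a - 64b + 16c - 4d + e = -209/3
  e = -5/3
  a + b + c + d + e = 16/3
  16a + 8b + 4c + 2d + e = 133/3
  81a + 27b + 9c + 3d + e = 526/3
Solving the system yields a = 1, b = 4, c = -3, d = 5, e = -5/3.
So p(x) = x^4 + 4x^3 - 3x^2 + 5x - 5/3.
Check: p(1) = 16/3. ✓

p(x) = x^4 + 4x^3 - 3x^2 + 5x - 5/3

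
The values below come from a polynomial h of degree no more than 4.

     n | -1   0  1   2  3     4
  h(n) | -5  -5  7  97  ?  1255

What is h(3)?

On equispaced nodes a degree-4 polynomial has vanishing fifth forward difference, so
  - h(-1) + 5·h(0) - 10·h(1) + 10·h(2) - 5·h(3) + h(4) = 0.
Substituting the known values and solving for h(3):
  -5·h(3) = -2135
  h(3) = 427.

427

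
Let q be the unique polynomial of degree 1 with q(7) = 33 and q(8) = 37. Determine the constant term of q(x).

5

Write q(x) = ax + b. Substituting each data point gives a linear system:
  7a + b = 33
  8a + b = 37
Solving the system yields a = 4, b = 5.
So q(x) = 4x + 5.
The constant term is 5.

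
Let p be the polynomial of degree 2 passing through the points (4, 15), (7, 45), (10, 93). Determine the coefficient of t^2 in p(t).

Write p(t) = at^2 + bt + c. Substituting each data point gives a linear system:
  16a + 4b + c = 15
  49a + 7b + c = 45
  100a + 10b + c = 93
Solving the system yields a = 1, b = -1, c = 3.
So p(t) = t² - t + 3.
The leading coefficient is 1.

1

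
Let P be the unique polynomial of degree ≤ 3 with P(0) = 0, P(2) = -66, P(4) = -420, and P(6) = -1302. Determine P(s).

Write P(s) = as^3 + bs^2 + cs + d. Substituting each data point gives a linear system:
  d = 0
  8a + 4b + 2c + d = -66
  64a + 16b + 4c + d = -420
  216a + 36b + 6c + d = -1302
Solving the system yields a = -5, b = -6, c = -1, d = 0.
So P(s) = -5s^3 - 6s^2 - s.
Check: P(0) = 0. ✓

P(s) = -5s^3 - 6s^2 - s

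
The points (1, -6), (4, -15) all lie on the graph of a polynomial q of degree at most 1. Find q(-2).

Using the Lagrange interpolation formula with nodes 1, 4:
  L_0(t) = (t - 4) / -3
  L_1(t) = (t - 1) / 3
Then q(t) = -6·L_0(t) - 15·L_1(t).
Expanding and collecting terms gives q(t) = -3t - 3.
Evaluating at t = -2: q(-2) = 3.

3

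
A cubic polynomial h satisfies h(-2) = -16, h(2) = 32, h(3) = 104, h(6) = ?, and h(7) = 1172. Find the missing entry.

752

The 4 known points determine the degree-3 polynomial uniquely.
Write h(s) = as^3 + bs^2 + cs + d. Substituting each data point gives a linear system:
  -8a + 4b - 2c + d = -16
  8a + 4b + 2c + d = 32
  27a + 9b + 3c + d = 104
  343a + 49b + 7c + d = 1172
Solving the system yields a = 3, b = 3, c = 0, d = -4.
So h(s) = 3s^3 + 3s^2 - 4.
Then h(6) = 752.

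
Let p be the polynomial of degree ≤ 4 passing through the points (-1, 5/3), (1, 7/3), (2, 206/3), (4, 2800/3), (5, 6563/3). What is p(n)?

p(n) = 3n^4 + 2n^3 + 3n^2 - (5/3)n - 4

Write p(n) = an^4 + bn^3 + cn^2 + dn + e. Substituting each data point gives a linear system:
  a - b + c - d + e = 5/3
  a + b + c + d + e = 7/3
  16a + 8b + 4c + 2d + e = 206/3
  256a + 64b + 16c + 4d + e = 2800/3
  625a + 125b + 25c + 5d + e = 6563/3
Solving the system yields a = 3, b = 2, c = 3, d = -5/3, e = -4.
So p(n) = 3n⁴ + 2n³ + 3n² - (5/3)n - 4.
Check: p(2) = 206/3. ✓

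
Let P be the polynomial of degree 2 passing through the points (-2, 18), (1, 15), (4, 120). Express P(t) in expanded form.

P(t) = 6t^2 + 5t + 4

Using the Lagrange interpolation formula with nodes -2, 1, 4:
  L_0(t) = (t - 1)(t - 4) / 18
  L_1(t) = (t + 2)(t - 4) / -9
  L_2(t) = (t + 2)(t - 1) / 18
Then P(t) = 18·L_0(t) + 15·L_1(t) + 120·L_2(t).
Expanding and collecting terms gives P(t) = 6t^2 + 5t + 4.
Check: P(1) = 15. ✓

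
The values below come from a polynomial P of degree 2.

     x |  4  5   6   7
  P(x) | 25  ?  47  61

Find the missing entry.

35

On equispaced nodes a degree-2 polynomial has vanishing third forward difference, so
  - P(4) + 3·P(5) - 3·P(6) + P(7) = 0.
Substituting the known values and solving for P(5):
  3·P(5) = 105
  P(5) = 35.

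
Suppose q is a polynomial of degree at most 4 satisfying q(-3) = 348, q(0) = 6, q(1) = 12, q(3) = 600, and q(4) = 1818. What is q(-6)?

Write q(n) = an^4 + bn^3 + cn^2 + dn + e. Substituting each data point gives a linear system:
  81a - 27b + 9c - 3d + e = 348
  e = 6
  a + b + c + d + e = 12
  81a + 27b + 9c + 3d + e = 600
  256a + 64b + 16c + 4d + e = 1818
Solving the system yields a = 6, b = 5, c = -2, d = -3, e = 6.
So q(n) = 6n⁴ + 5n³ - 2n² - 3n + 6.
Then q(-6) = 6648.

6648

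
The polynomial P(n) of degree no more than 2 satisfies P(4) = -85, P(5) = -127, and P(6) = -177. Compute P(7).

Using the Lagrange interpolation formula with nodes 4, 5, 6:
  L_0(n) = (n - 5)(n - 6) / 2
  L_1(n) = (n - 4)(n - 6) / -1
  L_2(n) = (n - 4)(n - 5) / 2
Then P(n) = -85·L_0(n) - 127·L_1(n) - 177·L_2(n).
Expanding and collecting terms gives P(n) = -4n^2 - 6n + 3.
Evaluating at n = 7: P(7) = -235.

-235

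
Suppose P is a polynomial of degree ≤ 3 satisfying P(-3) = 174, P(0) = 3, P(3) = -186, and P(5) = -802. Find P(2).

Write P(s) = as^3 + bs^2 + cs + d. Substituting each data point gives a linear system:
  -27a + 9b - 3c + d = 174
  d = 3
  27a + 9b + 3c + d = -186
  125a + 25b + 5c + d = -802
Solving the system yields a = -6, b = -1, c = -6, d = 3.
So P(s) = -6s^3 - s^2 - 6s + 3.
Then P(2) = -61.

-61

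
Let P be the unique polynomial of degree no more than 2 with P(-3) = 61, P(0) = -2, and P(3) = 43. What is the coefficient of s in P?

-3

Write P(s) = as^2 + bs + c. Substituting each data point gives a linear system:
  9a - 3b + c = 61
  c = -2
  9a + 3b + c = 43
Solving the system yields a = 6, b = -3, c = -2.
So P(s) = 6s² - 3s - 2.
The coefficient of s is -3.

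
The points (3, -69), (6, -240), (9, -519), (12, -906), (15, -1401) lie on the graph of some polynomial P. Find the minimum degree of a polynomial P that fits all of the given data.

2

Forward differences of the values at x = 3, 6, 9, 12, 15:
  P  : -69  -240  -519  -906  -1401
  Δ  : -171  -279  -387  -495
  Δ^2: -108  -108  -108
  Δ^3: 0  0
  Δ^4: 0
The second differences are constant (-108) and nonzero, while all higher differences vanish, so the minimal degree is 2.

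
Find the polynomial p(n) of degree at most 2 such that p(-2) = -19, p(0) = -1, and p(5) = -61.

p(n) = -3n^2 + 3n - 1

Using the Lagrange interpolation formula with nodes -2, 0, 5:
  L_0(n) = n(n - 5) / 14
  L_1(n) = (n + 2)(n - 5) / -10
  L_2(n) = (n + 2)n / 35
Then p(n) = -19·L_0(n) - 1·L_1(n) - 61·L_2(n).
Expanding and collecting terms gives p(n) = -3n^2 + 3n - 1.
Check: p(5) = -61. ✓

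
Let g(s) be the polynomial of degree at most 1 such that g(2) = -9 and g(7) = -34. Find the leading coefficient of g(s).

-5

Write g(s) = as + b. Substituting each data point gives a linear system:
  2a + b = -9
  7a + b = -34
Solving the system yields a = -5, b = 1.
So g(s) = -5s + 1.
The leading coefficient is -5.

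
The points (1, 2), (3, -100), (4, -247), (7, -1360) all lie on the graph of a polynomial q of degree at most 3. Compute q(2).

Using the Lagrange interpolation formula with nodes 1, 3, 4, 7:
  L_0(n) = (n - 3)(n - 4)(n - 7) / -36
  L_1(n) = (n - 1)(n - 4)(n - 7) / 8
  L_2(n) = (n - 1)(n - 3)(n - 7) / -9
  L_3(n) = (n - 1)(n - 3)(n - 4) / 72
Then q(n) = 2·L_0(n) - 100·L_1(n) - 247·L_2(n) - 1360·L_3(n).
Expanding and collecting terms gives q(n) = -4n³ + n + 5.
Evaluating at n = 2: q(2) = -25.

-25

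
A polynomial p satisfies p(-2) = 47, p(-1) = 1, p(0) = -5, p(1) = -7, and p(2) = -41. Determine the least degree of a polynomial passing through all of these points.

Forward differences of the values at t = -2, -1, 0, 1, 2:
  p  : 47  1  -5  -7  -41
  Δ  : -46  -6  -2  -34
  Δ^2: 40  4  -32
  Δ^3: -36  -36
  Δ^4: 0
The third differences are constant (-36) and nonzero, while all higher differences vanish, so the minimal degree is 3.

3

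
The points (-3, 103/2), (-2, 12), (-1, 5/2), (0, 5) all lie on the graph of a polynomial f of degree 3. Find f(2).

-26

Forward differences of the values at s = -3, -2, -1, 0:
  f  : 103/2  12  5/2  5
  Δ  : -79/2  -19/2  5/2
  Δ^2: 30  12
  Δ^3: -18
The third differences are constant, confirming degree 3.
Interpolating (Newton forward form) and evaluating at s = 2 gives f(2) = -26.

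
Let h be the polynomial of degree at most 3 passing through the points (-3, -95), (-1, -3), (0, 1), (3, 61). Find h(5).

Write h(s) = as^3 + bs^2 + cs + d. Substituting each data point gives a linear system:
  -27a + 9b - 3c + d = -95
  -a + b - c + d = -3
  d = 1
  27a + 9b + 3c + d = 61
Solving the system yields a = 3, b = -2, c = -1, d = 1.
So h(s) = 3s^3 - 2s^2 - s + 1.
Then h(5) = 321.

321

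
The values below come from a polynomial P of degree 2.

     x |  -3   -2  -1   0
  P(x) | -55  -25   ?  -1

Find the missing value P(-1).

On equispaced nodes a degree-2 polynomial has vanishing third forward difference, so
  - P(-3) + 3·P(-2) - 3·P(-1) + P(0) = 0.
Substituting the known values and solving for P(-1):
  -3·P(-1) = 21
  P(-1) = -7.

-7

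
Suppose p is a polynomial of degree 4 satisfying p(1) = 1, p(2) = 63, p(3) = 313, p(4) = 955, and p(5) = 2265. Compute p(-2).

-17

Write p(s) = as^4 + bs^3 + cs^2 + ds + e. Substituting each data point gives a linear system:
  a + b + c + d + e = 1
  16a + 8b + 4c + 2d + e = 63
  81a + 27b + 9c + 3d + e = 313
  256a + 64b + 16c + 4d + e = 955
  625a + 125b + 25c + 5d + e = 2265
Solving the system yields a = 3, b = 4, c = -5, d = 4, e = -5.
So p(s) = 3s^4 + 4s^3 - 5s^2 + 4s - 5.
Then p(-2) = -17.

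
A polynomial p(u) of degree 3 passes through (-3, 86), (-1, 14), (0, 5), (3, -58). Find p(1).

-2

Write p(u) = au^3 + bu^2 + cu + d. Substituting each data point gives a linear system:
  -27a + 9b - 3c + d = 86
  -a + b - c + d = 14
  d = 5
  27a + 9b + 3c + d = -58
Solving the system yields a = -2, b = 1, c = -6, d = 5.
So p(u) = -2u^3 + u^2 - 6u + 5.
Then p(1) = -2.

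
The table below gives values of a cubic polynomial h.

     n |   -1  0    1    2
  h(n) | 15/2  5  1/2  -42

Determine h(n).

Using the Lagrange interpolation formula with nodes -1, 0, 1, 2:
  L_0(n) = n(n - 1)(n - 2) / -6
  L_1(n) = (n + 1)(n - 1)(n - 2) / 2
  L_2(n) = (n + 1)n(n - 2) / -2
  L_3(n) = (n + 1)n(n - 1) / 6
Then h(n) = 15/2·L_0(n) + 5·L_1(n) + 1/2·L_2(n) - 42·L_3(n).
Expanding and collecting terms gives h(n) = -6n^3 - n^2 + (5/2)n + 5.
Check: h(-1) = 15/2. ✓

h(n) = -6n^3 - n^2 + (5/2)n + 5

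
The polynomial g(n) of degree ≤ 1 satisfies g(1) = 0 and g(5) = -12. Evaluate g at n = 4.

-9

Write g(n) = an + b. Substituting each data point gives a linear system:
  a + b = 0
  5a + b = -12
Solving the system yields a = -3, b = 3.
So g(n) = -3n + 3.
Then g(4) = -9.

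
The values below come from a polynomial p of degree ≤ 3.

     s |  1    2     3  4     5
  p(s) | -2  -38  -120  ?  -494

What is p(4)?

The 4 known points determine the degree-3 polynomial uniquely.
Write p(s) = as^3 + bs^2 + cs + d. Substituting each data point gives a linear system:
  a + b + c + d = -2
  8a + 4b + 2c + d = -38
  27a + 9b + 3c + d = -120
  125a + 25b + 5c + d = -494
Solving the system yields a = -3, b = -5, c = 0, d = 6.
So p(s) = -3s^3 - 5s^2 + 6.
Then p(4) = -266.

-266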